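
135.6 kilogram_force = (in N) 1330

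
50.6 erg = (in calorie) 1.209e-06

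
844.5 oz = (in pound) 52.78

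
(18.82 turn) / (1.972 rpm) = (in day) 0.006628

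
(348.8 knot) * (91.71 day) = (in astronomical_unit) 0.009504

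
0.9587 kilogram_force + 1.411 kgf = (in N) 23.24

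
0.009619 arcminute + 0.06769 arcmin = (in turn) 3.579e-06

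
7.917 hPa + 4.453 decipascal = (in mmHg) 5.942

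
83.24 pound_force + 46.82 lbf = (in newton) 578.5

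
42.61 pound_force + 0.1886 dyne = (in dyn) 1.895e+07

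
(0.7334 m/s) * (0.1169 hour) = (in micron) 3.086e+08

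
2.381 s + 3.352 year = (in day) 1223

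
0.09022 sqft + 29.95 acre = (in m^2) 1.212e+05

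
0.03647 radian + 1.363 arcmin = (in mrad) 36.87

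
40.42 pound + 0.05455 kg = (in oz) 648.6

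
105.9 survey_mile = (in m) 1.704e+05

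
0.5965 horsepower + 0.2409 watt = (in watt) 445.1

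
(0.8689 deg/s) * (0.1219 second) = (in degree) 0.1059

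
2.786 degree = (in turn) 0.007739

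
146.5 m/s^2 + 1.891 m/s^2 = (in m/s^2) 148.4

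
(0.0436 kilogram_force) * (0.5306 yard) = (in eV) 1.295e+18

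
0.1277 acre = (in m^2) 516.8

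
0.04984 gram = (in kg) 4.984e-05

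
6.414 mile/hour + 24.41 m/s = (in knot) 53.02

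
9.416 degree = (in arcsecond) 3.39e+04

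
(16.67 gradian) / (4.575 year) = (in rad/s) 1.815e-09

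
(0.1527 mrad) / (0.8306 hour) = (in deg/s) 2.926e-06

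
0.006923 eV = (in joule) 1.109e-21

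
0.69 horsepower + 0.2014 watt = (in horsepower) 0.6903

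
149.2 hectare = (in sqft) 1.606e+07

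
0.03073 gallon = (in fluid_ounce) 3.933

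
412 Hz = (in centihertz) 4.12e+04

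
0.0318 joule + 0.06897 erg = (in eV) 1.985e+17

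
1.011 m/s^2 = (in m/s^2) 1.011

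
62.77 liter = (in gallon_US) 16.58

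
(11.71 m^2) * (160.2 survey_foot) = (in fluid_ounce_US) 1.933e+07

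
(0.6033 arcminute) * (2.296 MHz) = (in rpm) 3848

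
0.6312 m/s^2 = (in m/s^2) 0.6312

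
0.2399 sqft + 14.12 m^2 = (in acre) 0.003495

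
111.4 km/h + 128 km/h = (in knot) 129.3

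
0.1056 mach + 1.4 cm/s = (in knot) 69.92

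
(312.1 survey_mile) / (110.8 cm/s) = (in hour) 125.9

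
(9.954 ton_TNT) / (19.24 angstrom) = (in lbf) 4.866e+18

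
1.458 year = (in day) 532.2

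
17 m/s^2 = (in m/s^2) 17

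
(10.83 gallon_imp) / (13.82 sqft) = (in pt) 108.7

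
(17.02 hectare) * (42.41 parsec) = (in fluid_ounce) 7.531e+27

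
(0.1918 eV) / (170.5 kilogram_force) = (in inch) 7.236e-22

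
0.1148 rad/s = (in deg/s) 6.578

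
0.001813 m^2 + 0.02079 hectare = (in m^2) 207.9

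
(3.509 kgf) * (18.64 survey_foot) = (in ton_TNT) 4.673e-08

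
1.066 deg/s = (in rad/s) 0.01861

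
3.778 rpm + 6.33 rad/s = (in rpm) 64.23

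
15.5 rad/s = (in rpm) 148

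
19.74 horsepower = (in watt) 1.472e+04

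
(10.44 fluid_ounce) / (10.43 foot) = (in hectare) 9.712e-09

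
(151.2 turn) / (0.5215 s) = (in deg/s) 1.044e+05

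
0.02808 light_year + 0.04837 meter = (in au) 1776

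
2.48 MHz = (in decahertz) 2.48e+05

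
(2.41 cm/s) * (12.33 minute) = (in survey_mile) 0.01108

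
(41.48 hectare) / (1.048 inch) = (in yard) 1.704e+07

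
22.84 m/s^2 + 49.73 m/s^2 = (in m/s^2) 72.57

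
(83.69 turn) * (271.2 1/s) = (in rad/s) 1.426e+05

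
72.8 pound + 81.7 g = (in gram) 3.31e+04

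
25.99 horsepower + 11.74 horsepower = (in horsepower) 37.73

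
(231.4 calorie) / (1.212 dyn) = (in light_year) 8.444e-09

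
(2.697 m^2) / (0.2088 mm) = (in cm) 1.292e+06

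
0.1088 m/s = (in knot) 0.2115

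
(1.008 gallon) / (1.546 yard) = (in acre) 6.67e-07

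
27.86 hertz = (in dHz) 278.6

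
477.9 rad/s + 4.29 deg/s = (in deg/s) 2.739e+04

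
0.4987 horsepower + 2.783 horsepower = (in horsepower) 3.282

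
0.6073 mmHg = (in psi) 0.01174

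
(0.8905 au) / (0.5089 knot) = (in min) 8.481e+09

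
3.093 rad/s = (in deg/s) 177.2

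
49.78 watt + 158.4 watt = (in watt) 208.2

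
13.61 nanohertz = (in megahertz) 1.361e-14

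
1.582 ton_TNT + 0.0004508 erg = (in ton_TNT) 1.582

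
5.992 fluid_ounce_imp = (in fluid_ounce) 5.757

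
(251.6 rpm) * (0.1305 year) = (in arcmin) 3.728e+11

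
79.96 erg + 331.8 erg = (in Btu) 3.903e-08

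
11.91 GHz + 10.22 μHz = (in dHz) 1.191e+11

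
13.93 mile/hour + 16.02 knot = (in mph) 32.37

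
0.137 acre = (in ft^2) 5968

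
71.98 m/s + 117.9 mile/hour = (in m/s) 124.7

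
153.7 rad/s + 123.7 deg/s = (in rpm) 1488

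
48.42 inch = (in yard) 1.345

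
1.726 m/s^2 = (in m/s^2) 1.726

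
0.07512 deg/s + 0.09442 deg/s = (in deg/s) 0.1695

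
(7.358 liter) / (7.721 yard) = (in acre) 2.575e-07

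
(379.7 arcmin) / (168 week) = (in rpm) 1.038e-08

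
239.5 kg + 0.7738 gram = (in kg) 239.5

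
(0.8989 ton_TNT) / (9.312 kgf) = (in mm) 4.119e+10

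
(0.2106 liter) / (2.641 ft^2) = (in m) 0.0008583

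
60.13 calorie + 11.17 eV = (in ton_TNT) 6.013e-08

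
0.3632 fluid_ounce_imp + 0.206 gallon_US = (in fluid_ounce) 26.72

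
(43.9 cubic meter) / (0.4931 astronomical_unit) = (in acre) 1.471e-13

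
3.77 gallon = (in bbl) 0.08976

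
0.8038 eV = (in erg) 1.288e-12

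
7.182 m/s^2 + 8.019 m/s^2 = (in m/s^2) 15.2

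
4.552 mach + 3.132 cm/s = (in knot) 3013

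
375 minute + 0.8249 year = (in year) 0.8256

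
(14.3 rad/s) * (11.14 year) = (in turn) 7.996e+08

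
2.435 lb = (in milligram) 1.104e+06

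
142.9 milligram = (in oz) 0.005041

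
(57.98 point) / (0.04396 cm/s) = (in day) 0.0005385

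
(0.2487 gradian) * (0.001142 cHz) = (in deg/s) 2.556e-06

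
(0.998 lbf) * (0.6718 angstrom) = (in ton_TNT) 7.128e-20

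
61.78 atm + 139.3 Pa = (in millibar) 6.26e+04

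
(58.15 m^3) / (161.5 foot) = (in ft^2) 12.72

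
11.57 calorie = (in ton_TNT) 1.157e-08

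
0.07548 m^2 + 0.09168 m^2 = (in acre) 4.131e-05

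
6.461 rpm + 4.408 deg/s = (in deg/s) 43.17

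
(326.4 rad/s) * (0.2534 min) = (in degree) 2.843e+05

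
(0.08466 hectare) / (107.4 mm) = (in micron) 7.883e+09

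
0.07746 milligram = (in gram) 7.746e-05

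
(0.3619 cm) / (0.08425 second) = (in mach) 0.0001262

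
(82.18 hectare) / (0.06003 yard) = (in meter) 1.497e+07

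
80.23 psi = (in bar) 5.532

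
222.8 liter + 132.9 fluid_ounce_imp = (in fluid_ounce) 7661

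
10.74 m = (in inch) 422.8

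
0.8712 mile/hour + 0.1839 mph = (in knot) 0.9169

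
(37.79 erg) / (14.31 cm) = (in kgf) 2.693e-06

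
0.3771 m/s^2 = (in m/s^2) 0.3771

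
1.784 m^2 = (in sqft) 19.2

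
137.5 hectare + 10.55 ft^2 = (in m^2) 1.375e+06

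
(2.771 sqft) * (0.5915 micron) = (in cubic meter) 1.523e-07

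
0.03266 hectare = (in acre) 0.0807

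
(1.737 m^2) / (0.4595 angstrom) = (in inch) 1.488e+12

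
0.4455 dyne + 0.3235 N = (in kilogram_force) 0.03299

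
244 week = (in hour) 4.099e+04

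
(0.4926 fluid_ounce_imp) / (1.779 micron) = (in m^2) 7.867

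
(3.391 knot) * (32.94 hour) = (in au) 1.383e-06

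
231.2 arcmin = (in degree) 3.853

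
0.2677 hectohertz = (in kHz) 0.02677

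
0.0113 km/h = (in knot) 0.006102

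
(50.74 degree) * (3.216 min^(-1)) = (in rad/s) 0.04747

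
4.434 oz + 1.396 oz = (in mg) 1.653e+05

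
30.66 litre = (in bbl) 0.1928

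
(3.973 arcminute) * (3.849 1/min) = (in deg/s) 0.004248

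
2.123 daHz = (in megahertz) 2.123e-05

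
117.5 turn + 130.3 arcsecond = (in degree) 4.23e+04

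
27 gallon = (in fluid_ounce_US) 3456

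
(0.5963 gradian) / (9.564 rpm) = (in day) 1.082e-07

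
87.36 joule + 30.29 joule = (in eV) 7.343e+20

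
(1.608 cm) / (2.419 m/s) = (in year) 2.108e-10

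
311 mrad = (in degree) 17.82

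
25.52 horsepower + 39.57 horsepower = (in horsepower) 65.09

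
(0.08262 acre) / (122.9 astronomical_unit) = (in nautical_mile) 9.819e-15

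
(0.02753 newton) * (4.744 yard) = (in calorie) 0.02854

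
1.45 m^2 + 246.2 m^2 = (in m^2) 247.6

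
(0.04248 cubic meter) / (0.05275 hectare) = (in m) 8.053e-05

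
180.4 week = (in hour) 3.031e+04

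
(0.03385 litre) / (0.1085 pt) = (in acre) 0.0002185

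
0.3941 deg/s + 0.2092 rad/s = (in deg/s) 12.38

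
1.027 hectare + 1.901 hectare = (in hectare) 2.928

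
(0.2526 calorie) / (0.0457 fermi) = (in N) 2.313e+16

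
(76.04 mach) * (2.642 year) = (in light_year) 0.000228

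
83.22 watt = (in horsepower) 0.1116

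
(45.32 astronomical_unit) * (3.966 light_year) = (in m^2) 2.544e+29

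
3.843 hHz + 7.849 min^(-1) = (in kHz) 0.3844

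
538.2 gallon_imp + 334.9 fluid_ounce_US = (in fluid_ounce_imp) 8.646e+04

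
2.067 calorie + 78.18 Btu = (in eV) 5.149e+23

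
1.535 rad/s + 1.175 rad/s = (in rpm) 25.88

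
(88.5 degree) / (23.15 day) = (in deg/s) 4.425e-05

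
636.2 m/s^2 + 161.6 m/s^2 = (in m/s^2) 797.8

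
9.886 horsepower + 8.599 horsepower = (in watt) 1.378e+04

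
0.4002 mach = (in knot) 264.9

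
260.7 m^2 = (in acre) 0.06442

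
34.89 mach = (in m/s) 1.188e+04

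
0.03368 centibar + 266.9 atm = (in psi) 3922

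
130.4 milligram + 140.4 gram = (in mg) 1.405e+05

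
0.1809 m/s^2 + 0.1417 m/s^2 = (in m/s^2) 0.3226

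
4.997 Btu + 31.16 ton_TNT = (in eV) 8.137e+29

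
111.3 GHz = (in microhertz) 1.113e+17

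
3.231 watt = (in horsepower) 0.004333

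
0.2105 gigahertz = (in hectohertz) 2.105e+06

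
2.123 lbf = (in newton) 9.444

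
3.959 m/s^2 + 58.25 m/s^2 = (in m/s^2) 62.21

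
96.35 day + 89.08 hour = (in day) 100.1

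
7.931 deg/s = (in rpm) 1.322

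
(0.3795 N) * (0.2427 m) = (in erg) 9.21e+05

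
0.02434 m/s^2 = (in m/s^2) 0.02434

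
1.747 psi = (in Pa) 1.205e+04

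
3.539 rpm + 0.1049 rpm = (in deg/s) 21.86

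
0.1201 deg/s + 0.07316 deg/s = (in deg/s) 0.1933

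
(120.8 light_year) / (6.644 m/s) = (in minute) 2.867e+15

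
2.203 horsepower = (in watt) 1643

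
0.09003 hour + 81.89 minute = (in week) 0.00866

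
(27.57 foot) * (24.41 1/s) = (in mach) 0.6024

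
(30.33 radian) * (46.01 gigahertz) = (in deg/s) 7.996e+13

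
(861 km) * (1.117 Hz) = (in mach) 2824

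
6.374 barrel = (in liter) 1013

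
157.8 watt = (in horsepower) 0.2116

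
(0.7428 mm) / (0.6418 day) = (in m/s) 1.34e-08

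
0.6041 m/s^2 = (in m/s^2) 0.6041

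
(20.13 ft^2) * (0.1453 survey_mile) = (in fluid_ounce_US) 1.479e+07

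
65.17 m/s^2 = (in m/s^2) 65.17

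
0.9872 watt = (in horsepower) 0.001324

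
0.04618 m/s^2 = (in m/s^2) 0.04618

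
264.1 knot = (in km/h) 489.1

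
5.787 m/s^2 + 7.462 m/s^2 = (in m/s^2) 13.25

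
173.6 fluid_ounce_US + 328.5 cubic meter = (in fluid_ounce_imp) 1.156e+07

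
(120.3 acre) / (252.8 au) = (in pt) 3.649e-05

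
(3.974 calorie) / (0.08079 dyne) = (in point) 5.834e+10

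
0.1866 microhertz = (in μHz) 0.1866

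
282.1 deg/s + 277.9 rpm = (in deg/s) 1949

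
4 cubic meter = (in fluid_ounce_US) 1.353e+05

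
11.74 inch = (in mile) 0.0001853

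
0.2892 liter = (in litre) 0.2892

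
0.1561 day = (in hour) 3.746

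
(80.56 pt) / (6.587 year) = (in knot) 2.659e-10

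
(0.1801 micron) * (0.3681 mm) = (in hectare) 6.629e-15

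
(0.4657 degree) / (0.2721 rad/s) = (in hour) 8.298e-06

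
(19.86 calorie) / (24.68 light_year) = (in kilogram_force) 3.629e-17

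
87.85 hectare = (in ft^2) 9.456e+06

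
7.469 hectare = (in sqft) 8.04e+05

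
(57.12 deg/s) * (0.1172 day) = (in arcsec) 2.082e+09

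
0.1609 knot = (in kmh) 0.298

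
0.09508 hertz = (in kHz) 9.508e-05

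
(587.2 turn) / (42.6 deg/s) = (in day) 0.05743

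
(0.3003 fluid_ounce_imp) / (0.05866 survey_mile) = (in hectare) 9.038e-12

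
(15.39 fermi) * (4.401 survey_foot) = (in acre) 5.101e-18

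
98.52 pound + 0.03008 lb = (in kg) 44.7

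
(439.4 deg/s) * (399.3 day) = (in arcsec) 5.457e+13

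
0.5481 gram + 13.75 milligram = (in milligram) 561.9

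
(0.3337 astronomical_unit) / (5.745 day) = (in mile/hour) 2.25e+05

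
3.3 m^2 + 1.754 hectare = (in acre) 4.335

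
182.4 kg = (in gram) 1.824e+05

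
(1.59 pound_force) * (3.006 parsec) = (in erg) 6.56e+24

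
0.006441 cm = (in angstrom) 6.441e+05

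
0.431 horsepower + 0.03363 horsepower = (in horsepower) 0.4646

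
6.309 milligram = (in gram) 0.006309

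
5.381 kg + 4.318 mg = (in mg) 5.381e+06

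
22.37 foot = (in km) 0.006818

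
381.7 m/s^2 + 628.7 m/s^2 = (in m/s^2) 1010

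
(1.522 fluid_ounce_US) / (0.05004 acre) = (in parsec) 7.203e-24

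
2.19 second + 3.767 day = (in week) 0.5381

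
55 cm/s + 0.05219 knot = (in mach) 0.001694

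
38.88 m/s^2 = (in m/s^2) 38.88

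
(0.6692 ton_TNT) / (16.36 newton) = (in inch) 6.738e+09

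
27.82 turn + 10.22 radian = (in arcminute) 6.36e+05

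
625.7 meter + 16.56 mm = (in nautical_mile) 0.3379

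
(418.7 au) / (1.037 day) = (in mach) 2.053e+06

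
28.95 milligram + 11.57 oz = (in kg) 0.328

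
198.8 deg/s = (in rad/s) 3.47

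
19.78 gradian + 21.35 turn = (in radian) 134.5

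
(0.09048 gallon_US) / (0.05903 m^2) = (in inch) 0.2284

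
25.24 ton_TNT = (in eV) 6.591e+29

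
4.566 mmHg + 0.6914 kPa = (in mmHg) 9.752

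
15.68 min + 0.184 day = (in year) 0.0005339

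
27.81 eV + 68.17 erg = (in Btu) 6.461e-09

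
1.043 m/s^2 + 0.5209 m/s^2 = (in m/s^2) 1.564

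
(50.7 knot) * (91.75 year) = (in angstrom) 7.547e+20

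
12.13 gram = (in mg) 1.213e+04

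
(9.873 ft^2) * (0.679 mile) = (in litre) 1.002e+06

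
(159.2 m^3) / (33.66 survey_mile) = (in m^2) 0.002939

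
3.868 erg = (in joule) 3.868e-07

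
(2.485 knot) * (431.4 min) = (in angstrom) 3.309e+14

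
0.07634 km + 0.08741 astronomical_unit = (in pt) 3.707e+13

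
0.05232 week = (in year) 0.001003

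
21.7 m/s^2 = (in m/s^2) 21.7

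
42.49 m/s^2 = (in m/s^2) 42.49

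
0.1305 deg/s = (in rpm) 0.02175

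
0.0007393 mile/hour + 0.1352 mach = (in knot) 89.49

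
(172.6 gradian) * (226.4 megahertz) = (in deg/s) 3.517e+10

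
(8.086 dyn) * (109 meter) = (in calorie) 0.002107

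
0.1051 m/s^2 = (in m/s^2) 0.1051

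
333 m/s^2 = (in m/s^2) 333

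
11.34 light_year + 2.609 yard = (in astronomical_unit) 7.172e+05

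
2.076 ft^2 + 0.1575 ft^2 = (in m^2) 0.2075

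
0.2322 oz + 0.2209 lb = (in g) 106.8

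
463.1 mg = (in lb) 0.001021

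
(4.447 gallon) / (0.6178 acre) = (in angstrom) 6.733e+04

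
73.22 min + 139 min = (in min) 212.2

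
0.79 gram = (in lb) 0.001742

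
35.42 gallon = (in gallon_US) 35.42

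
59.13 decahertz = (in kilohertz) 0.5913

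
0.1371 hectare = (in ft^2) 1.476e+04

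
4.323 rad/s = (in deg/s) 247.7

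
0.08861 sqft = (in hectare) 8.232e-07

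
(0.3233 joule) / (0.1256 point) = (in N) 7297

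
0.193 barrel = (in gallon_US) 8.106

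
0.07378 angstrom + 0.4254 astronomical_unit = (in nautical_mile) 3.436e+07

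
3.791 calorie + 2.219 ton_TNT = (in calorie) 2.219e+09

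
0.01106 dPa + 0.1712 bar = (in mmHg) 128.4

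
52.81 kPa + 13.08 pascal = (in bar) 0.5282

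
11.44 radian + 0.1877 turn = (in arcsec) 2.603e+06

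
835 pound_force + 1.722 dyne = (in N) 3714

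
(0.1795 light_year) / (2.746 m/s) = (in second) 6.184e+14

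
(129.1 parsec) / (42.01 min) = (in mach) 4.641e+12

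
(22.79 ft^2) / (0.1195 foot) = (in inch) 2289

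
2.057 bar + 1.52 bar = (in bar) 3.577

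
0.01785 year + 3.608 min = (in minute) 9386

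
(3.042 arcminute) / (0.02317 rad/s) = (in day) 4.42e-07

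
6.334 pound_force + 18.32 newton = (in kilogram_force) 4.741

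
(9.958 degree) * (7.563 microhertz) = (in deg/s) 7.531e-05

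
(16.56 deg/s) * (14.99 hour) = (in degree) 8.936e+05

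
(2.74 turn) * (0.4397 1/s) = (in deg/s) 433.7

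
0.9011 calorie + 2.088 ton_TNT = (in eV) 5.453e+28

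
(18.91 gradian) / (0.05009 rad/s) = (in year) 1.88e-07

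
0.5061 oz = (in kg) 0.01435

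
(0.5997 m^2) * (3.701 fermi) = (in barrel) 1.396e-14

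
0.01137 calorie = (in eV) 2.969e+17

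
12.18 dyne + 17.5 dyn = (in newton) 0.0002968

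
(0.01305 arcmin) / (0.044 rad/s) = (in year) 2.736e-12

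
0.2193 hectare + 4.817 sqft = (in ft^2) 2.361e+04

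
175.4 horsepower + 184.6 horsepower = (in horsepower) 360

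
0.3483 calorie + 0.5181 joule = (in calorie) 0.4721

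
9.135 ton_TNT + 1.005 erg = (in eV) 2.386e+29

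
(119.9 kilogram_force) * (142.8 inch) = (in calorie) 1019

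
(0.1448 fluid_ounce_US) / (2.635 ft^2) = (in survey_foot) 5.739e-05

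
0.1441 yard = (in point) 373.5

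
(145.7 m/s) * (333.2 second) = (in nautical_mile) 26.21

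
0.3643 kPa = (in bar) 0.003643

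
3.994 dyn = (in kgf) 4.073e-06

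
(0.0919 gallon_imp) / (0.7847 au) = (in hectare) 3.559e-19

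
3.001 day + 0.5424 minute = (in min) 4322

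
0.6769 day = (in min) 974.7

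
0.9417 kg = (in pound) 2.076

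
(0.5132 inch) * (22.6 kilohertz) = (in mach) 0.8652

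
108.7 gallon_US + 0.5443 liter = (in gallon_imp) 90.63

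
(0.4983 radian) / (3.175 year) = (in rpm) 4.752e-08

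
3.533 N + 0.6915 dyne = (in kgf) 0.3603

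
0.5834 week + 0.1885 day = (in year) 0.0117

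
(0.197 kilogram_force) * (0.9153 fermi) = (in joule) 1.768e-15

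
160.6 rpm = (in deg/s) 963.6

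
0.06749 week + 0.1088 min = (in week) 0.0675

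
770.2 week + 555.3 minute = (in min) 7.764e+06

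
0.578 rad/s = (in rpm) 5.519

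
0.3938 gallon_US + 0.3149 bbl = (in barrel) 0.3243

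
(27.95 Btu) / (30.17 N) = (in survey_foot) 3207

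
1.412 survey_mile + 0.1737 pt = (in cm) 2.272e+05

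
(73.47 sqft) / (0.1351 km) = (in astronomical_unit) 3.377e-13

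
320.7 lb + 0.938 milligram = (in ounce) 5131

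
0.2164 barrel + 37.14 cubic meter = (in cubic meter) 37.17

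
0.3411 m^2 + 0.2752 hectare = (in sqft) 2.963e+04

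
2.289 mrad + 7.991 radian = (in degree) 458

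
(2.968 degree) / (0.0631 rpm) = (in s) 7.839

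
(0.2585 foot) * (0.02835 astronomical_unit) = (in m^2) 3.342e+08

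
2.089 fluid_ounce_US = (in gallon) 0.01632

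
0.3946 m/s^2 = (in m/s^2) 0.3946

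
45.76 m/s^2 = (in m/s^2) 45.76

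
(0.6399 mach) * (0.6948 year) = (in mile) 2.967e+06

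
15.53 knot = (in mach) 0.02346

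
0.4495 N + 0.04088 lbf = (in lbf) 0.1419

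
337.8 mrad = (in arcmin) 1161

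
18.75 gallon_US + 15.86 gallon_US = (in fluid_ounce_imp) 4611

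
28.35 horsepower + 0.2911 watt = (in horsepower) 28.35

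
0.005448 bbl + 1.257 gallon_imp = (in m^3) 0.006581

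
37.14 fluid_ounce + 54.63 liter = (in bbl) 0.3505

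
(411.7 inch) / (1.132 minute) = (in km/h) 0.5543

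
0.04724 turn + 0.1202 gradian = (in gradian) 19.02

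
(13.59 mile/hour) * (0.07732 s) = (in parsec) 1.522e-17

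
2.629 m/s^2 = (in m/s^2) 2.629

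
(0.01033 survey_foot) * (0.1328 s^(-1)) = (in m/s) 0.0004181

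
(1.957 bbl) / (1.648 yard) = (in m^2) 0.2065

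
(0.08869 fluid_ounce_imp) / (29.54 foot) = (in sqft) 3.013e-06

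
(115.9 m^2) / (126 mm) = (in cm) 9.198e+04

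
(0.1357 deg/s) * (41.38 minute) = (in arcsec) 1.213e+06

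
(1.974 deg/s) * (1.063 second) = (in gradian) 2.332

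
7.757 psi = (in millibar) 534.8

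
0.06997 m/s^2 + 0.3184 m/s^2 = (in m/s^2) 0.3884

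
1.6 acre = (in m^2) 6475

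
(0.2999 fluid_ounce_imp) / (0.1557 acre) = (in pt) 3.833e-05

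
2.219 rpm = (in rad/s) 0.2324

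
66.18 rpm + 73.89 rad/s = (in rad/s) 80.82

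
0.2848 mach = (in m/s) 96.97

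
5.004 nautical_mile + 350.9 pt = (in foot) 3.041e+04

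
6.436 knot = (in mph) 7.406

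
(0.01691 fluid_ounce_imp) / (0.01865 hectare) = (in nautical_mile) 1.391e-12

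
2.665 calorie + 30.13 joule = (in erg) 4.128e+08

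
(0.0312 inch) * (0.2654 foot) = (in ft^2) 0.00069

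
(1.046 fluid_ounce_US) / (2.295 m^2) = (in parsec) 4.368e-22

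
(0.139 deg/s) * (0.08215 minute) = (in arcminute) 41.11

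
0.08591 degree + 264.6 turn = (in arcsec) 3.429e+08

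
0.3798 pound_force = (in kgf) 0.1723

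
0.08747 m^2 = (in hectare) 8.747e-06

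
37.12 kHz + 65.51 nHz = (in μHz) 3.712e+10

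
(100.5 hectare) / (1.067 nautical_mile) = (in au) 3.4e-09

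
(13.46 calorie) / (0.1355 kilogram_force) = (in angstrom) 4.238e+11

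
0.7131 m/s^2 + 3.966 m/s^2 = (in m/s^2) 4.679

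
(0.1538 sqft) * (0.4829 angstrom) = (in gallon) 1.823e-10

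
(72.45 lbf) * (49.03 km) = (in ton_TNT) 0.003777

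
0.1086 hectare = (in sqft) 1.169e+04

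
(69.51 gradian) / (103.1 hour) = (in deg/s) 0.0001685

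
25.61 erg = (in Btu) 2.427e-09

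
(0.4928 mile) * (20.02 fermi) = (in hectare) 1.588e-15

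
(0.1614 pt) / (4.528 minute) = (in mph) 4.688e-07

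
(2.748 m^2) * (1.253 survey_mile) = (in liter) 5.541e+06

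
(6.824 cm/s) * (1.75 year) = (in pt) 1.068e+10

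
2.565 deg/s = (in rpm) 0.4275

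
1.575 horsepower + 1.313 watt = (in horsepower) 1.577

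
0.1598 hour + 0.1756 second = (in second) 575.5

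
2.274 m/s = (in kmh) 8.186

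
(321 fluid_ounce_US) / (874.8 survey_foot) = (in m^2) 3.56e-05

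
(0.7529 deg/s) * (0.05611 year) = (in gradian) 1.48e+06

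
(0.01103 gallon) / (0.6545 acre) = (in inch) 6.206e-07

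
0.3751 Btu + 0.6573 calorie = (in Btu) 0.3777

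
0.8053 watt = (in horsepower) 0.00108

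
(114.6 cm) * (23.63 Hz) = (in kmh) 97.49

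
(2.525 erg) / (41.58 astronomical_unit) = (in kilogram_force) 4.139e-21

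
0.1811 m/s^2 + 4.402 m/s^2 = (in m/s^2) 4.583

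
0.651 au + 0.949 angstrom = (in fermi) 9.739e+25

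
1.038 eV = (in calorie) 3.975e-20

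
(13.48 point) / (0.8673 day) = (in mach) 1.864e-10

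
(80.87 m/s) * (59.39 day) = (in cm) 4.15e+10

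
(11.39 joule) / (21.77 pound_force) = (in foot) 0.3859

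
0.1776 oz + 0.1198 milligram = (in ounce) 0.1776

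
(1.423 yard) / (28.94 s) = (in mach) 0.000132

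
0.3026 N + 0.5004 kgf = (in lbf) 1.171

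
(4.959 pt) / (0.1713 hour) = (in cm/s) 0.0002837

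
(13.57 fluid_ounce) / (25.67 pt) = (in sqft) 0.477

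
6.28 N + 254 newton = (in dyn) 2.603e+07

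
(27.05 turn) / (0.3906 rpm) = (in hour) 1.154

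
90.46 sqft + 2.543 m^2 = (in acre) 0.002705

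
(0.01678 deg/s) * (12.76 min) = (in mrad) 224.2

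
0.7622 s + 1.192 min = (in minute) 1.205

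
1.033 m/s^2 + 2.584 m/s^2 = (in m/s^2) 3.617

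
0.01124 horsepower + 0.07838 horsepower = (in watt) 66.83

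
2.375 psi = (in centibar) 16.38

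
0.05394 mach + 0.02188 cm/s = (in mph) 41.09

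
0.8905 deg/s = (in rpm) 0.1484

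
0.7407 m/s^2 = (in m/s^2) 0.7407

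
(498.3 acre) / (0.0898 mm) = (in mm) 2.246e+13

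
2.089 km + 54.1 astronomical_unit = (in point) 2.294e+16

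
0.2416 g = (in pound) 0.0005326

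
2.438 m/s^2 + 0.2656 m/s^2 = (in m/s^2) 2.704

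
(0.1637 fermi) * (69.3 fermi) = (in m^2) 1.134e-29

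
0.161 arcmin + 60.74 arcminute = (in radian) 0.01772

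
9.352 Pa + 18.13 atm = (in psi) 266.4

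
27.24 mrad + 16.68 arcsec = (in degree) 1.565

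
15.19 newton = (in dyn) 1.519e+06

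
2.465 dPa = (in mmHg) 0.001849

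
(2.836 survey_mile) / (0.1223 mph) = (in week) 0.138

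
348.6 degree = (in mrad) 6084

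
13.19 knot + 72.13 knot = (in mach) 0.1289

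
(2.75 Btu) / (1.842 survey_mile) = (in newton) 0.9787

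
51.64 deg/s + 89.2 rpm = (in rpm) 97.81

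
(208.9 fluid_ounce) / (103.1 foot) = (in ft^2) 0.002116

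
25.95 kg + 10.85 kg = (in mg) 3.68e+07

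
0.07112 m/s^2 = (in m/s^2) 0.07112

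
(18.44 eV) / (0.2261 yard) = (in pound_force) 3.213e-18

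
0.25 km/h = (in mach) 0.0002039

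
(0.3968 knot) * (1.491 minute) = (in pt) 5.177e+04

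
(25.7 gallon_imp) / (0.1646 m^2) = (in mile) 0.0004411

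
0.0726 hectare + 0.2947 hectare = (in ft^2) 3.954e+04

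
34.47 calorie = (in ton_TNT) 3.447e-08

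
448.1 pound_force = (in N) 1993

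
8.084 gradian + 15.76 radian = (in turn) 2.528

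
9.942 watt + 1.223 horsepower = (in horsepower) 1.236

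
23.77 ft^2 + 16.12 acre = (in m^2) 6.524e+04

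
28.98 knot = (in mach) 0.04378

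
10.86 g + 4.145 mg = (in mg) 1.086e+04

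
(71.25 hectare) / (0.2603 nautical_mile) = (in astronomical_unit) 9.88e-09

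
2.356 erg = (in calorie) 5.631e-08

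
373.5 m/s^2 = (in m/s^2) 373.5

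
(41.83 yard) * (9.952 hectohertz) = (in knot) 7.399e+04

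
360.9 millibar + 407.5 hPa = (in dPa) 7.684e+05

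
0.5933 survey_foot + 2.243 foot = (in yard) 0.9454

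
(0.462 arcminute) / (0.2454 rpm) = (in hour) 1.453e-06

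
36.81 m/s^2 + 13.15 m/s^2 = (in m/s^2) 49.96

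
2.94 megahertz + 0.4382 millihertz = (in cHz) 2.94e+08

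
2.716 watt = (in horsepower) 0.003642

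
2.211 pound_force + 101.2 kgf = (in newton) 1002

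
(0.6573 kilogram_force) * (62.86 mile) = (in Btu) 618.1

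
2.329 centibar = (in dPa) 2.329e+04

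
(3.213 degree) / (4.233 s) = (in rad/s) 0.01325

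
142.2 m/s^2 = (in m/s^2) 142.2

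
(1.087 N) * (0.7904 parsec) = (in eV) 1.655e+35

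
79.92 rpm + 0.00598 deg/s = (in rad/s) 8.369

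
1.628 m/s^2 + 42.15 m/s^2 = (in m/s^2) 43.78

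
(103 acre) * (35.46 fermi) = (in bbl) 9.297e-08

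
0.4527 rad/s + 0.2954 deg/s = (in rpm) 4.372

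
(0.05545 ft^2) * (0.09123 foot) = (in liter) 0.1432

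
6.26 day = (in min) 9014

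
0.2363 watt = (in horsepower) 0.0003169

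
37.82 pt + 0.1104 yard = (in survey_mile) 7.102e-05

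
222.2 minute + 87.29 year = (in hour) 7.647e+05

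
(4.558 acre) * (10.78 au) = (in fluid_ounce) 1.006e+21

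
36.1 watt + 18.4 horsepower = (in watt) 1.376e+04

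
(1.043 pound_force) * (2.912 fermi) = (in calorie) 3.229e-15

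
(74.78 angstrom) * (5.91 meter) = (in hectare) 4.419e-12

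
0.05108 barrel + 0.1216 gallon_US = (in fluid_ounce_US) 290.2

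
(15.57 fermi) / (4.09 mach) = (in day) 1.294e-22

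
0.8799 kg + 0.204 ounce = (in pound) 1.953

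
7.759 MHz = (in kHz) 7759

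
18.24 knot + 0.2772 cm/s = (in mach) 0.02757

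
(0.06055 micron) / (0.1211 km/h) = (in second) 1.8e-06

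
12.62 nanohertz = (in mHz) 1.262e-05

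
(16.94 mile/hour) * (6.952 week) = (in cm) 3.184e+09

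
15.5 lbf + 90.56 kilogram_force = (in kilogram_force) 97.59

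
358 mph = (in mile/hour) 358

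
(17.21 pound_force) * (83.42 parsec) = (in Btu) 1.868e+17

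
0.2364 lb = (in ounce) 3.782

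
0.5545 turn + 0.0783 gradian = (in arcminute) 1.198e+04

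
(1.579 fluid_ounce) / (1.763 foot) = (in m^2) 8.69e-05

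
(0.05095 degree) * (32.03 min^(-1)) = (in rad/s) 0.0004747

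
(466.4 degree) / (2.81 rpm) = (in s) 27.66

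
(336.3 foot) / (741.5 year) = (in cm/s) 4.384e-07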